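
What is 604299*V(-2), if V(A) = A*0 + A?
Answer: -1208598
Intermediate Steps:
V(A) = A (V(A) = 0 + A = A)
604299*V(-2) = 604299*(-2) = -1208598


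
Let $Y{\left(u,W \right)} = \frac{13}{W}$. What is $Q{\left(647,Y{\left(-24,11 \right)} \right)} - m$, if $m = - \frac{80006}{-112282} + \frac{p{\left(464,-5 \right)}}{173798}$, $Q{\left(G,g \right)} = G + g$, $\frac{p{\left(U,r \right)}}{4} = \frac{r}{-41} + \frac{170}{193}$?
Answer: $\frac{274946326299121369}{424647697693637} \approx 647.47$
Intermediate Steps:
$p{\left(U,r \right)} = \frac{680}{193} - \frac{4 r}{41}$ ($p{\left(U,r \right)} = 4 \left(\frac{r}{-41} + \frac{170}{193}\right) = 4 \left(r \left(- \frac{1}{41}\right) + 170 \cdot \frac{1}{193}\right) = 4 \left(- \frac{r}{41} + \frac{170}{193}\right) = 4 \left(\frac{170}{193} - \frac{r}{41}\right) = \frac{680}{193} - \frac{4 r}{41}$)
$m = \frac{27508225333031}{38604336153967}$ ($m = - \frac{80006}{-112282} + \frac{\frac{680}{193} - - \frac{20}{41}}{173798} = \left(-80006\right) \left(- \frac{1}{112282}\right) + \left(\frac{680}{193} + \frac{20}{41}\right) \frac{1}{173798} = \frac{40003}{56141} + \frac{31740}{7913} \cdot \frac{1}{173798} = \frac{40003}{56141} + \frac{15870}{687631787} = \frac{27508225333031}{38604336153967} \approx 0.71257$)
$Q{\left(647,Y{\left(-24,11 \right)} \right)} - m = \left(647 + \frac{13}{11}\right) - \frac{27508225333031}{38604336153967} = \frac{7130}{11} - \frac{27508225333031}{38604336153967} = \frac{274946326299121369}{424647697693637}$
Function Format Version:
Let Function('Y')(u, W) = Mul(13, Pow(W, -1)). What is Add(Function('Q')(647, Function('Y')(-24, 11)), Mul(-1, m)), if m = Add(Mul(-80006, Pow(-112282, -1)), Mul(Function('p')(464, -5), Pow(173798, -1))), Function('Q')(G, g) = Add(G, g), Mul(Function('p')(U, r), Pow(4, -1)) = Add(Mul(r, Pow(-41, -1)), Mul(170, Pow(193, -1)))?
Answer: Rational(274946326299121369, 424647697693637) ≈ 647.47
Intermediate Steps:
Function('p')(U, r) = Add(Rational(680, 193), Mul(Rational(-4, 41), r)) (Function('p')(U, r) = Mul(4, Add(Mul(r, Pow(-41, -1)), Mul(170, Pow(193, -1)))) = Mul(4, Add(Mul(r, Rational(-1, 41)), Mul(170, Rational(1, 193)))) = Mul(4, Add(Mul(Rational(-1, 41), r), Rational(170, 193))) = Mul(4, Add(Rational(170, 193), Mul(Rational(-1, 41), r))) = Add(Rational(680, 193), Mul(Rational(-4, 41), r)))
m = Rational(27508225333031, 38604336153967) (m = Add(Mul(-80006, Pow(-112282, -1)), Mul(Add(Rational(680, 193), Mul(Rational(-4, 41), -5)), Pow(173798, -1))) = Add(Mul(-80006, Rational(-1, 112282)), Mul(Add(Rational(680, 193), Rational(20, 41)), Rational(1, 173798))) = Add(Rational(40003, 56141), Mul(Rational(31740, 7913), Rational(1, 173798))) = Add(Rational(40003, 56141), Rational(15870, 687631787)) = Rational(27508225333031, 38604336153967) ≈ 0.71257)
Add(Function('Q')(647, Function('Y')(-24, 11)), Mul(-1, m)) = Add(Add(647, Mul(13, Pow(11, -1))), Mul(-1, Rational(27508225333031, 38604336153967))) = Add(Add(647, Mul(13, Rational(1, 11))), Rational(-27508225333031, 38604336153967)) = Add(Add(647, Rational(13, 11)), Rational(-27508225333031, 38604336153967)) = Add(Rational(7130, 11), Rational(-27508225333031, 38604336153967)) = Rational(274946326299121369, 424647697693637)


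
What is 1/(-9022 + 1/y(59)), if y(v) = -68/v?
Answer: -68/613555 ≈ -0.00011083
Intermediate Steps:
1/(-9022 + 1/y(59)) = 1/(-9022 + 1/(-68/59)) = 1/(-9022 - 59/68) = 1/(-613555/68) = -68/613555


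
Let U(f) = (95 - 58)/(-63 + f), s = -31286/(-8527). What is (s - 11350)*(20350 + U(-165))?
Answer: -112224457792783/486039 ≈ -2.3090e+8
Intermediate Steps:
s = 31286/8527 (s = -31286*(-1/8527) = 31286/8527 ≈ 3.6691)
U(f) = 37/(-63 + f)
(s - 11350)*(20350 + U(-165)) = (31286/8527 - 11350)*(20350 + 37/(-63 - 165)) = -96750164*(20350 + 37/(-228))/8527 = -96750164*(20350 + 37*(-1/228))/8527 = -96750164*(20350 - 37/228)/8527 = -96750164/8527*4639763/228 = -112224457792783/486039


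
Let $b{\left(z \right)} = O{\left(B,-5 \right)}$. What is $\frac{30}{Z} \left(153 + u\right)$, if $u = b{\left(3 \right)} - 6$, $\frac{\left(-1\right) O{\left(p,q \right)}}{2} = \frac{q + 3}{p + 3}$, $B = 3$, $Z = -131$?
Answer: $- \frac{4430}{131} \approx -33.817$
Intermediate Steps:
$O{\left(p,q \right)} = - \frac{2 \left(3 + q\right)}{3 + p}$ ($O{\left(p,q \right)} = - 2 \frac{q + 3}{p + 3} = - 2 \frac{3 + q}{3 + p} = - \frac{2 \left(3 + q\right)}{3 + p}$)
$b{\left(z \right)} = \frac{2}{3}$ ($b{\left(z \right)} = \frac{2 \left(-3 - -5\right)}{3 + 3} = \frac{2 \left(-3 + 5\right)}{6} = 2 \cdot \frac{1}{6} \cdot 2 = \frac{2}{3}$)
$u = - \frac{16}{3}$ ($u = \frac{2}{3} - 6 = - \frac{16}{3} \approx -5.3333$)
$\frac{30}{Z} \left(153 + u\right) = \frac{30}{-131} \left(153 - \frac{16}{3}\right) = 30 \left(- \frac{1}{131}\right) \frac{443}{3} = \left(- \frac{30}{131}\right) \frac{443}{3} = - \frac{4430}{131}$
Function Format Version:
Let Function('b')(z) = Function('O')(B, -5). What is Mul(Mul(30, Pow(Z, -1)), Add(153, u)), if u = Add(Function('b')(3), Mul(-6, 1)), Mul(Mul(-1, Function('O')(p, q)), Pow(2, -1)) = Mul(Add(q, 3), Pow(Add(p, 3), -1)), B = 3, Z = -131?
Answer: Rational(-4430, 131) ≈ -33.817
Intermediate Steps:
Function('O')(p, q) = Mul(-2, Pow(Add(3, p), -1), Add(3, q)) (Function('O')(p, q) = Mul(-2, Mul(Add(q, 3), Pow(Add(p, 3), -1))) = Mul(-2, Mul(Add(3, q), Pow(Add(3, p), -1))) = Mul(-2, Mul(Pow(Add(3, p), -1), Add(3, q))) = Mul(-2, Pow(Add(3, p), -1), Add(3, q)))
Function('b')(z) = Rational(2, 3) (Function('b')(z) = Mul(2, Pow(Add(3, 3), -1), Add(-3, Mul(-1, -5))) = Mul(2, Pow(6, -1), Add(-3, 5)) = Mul(2, Rational(1, 6), 2) = Rational(2, 3))
u = Rational(-16, 3) (u = Add(Rational(2, 3), Mul(-6, 1)) = Add(Rational(2, 3), -6) = Rational(-16, 3) ≈ -5.3333)
Mul(Mul(30, Pow(Z, -1)), Add(153, u)) = Mul(Mul(30, Pow(-131, -1)), Add(153, Rational(-16, 3))) = Mul(Mul(30, Rational(-1, 131)), Rational(443, 3)) = Mul(Rational(-30, 131), Rational(443, 3)) = Rational(-4430, 131)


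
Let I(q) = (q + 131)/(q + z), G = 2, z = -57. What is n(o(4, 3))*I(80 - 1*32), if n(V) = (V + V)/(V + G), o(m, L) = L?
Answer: -358/15 ≈ -23.867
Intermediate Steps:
I(q) = (131 + q)/(-57 + q) (I(q) = (q + 131)/(q - 57) = (131 + q)/(-57 + q))
n(V) = 2*V/(2 + V) (n(V) = (V + V)/(V + 2) = (2*V)/(2 + V) = 2*V/(2 + V))
n(o(4, 3))*I(80 - 1*32) = (2*3/(2 + 3))*((131 + (80 - 1*32))/(-57 + (80 - 1*32))) = (2*3/5)*((131 + (80 - 32))/(-57 + (80 - 32))) = (2*3*(1/5))*((131 + 48)/(-57 + 48)) = 6*(179/(-9))/5 = 6*(-1/9*179)/5 = (6/5)*(-179/9) = -358/15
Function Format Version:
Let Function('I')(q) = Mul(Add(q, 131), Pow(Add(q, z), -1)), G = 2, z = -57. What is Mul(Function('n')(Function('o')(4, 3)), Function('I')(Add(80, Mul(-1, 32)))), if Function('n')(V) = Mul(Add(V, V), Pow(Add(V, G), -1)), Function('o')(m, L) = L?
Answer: Rational(-358, 15) ≈ -23.867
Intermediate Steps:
Function('I')(q) = Mul(Pow(Add(-57, q), -1), Add(131, q)) (Function('I')(q) = Mul(Add(q, 131), Pow(Add(q, -57), -1)) = Mul(Add(131, q), Pow(Add(-57, q), -1)) = Mul(Pow(Add(-57, q), -1), Add(131, q)))
Function('n')(V) = Mul(2, V, Pow(Add(2, V), -1)) (Function('n')(V) = Mul(Add(V, V), Pow(Add(V, 2), -1)) = Mul(Mul(2, V), Pow(Add(2, V), -1)) = Mul(2, V, Pow(Add(2, V), -1)))
Mul(Function('n')(Function('o')(4, 3)), Function('I')(Add(80, Mul(-1, 32)))) = Mul(Mul(2, 3, Pow(Add(2, 3), -1)), Mul(Pow(Add(-57, Add(80, Mul(-1, 32))), -1), Add(131, Add(80, Mul(-1, 32))))) = Mul(Mul(2, 3, Pow(5, -1)), Mul(Pow(Add(-57, Add(80, -32)), -1), Add(131, Add(80, -32)))) = Mul(Mul(2, 3, Rational(1, 5)), Mul(Pow(Add(-57, 48), -1), Add(131, 48))) = Mul(Rational(6, 5), Mul(Pow(-9, -1), 179)) = Mul(Rational(6, 5), Mul(Rational(-1, 9), 179)) = Mul(Rational(6, 5), Rational(-179, 9)) = Rational(-358, 15)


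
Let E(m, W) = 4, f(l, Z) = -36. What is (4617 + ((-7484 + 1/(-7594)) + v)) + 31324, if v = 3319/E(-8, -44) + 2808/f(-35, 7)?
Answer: 443622493/15188 ≈ 29209.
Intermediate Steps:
v = 3007/4 (v = 3319/4 + 2808/(-36) = 3319*(¼) + 2808*(-1/36) = 3319/4 - 78 = 3007/4 ≈ 751.75)
(4617 + ((-7484 + 1/(-7594)) + v)) + 31324 = (4617 + ((-7484 + 1/(-7594)) + 3007/4)) + 31324 = (4617 + ((-7484 - 1/7594) + 3007/4)) + 31324 = (4617 + (-56833497/7594 + 3007/4)) + 31324 = (4617 - 102249415/15188) + 31324 = -32126419/15188 + 31324 = 443622493/15188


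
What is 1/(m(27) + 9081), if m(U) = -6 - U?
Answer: 1/9048 ≈ 0.00011052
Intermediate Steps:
1/(m(27) + 9081) = 1/((-6 - 1*27) + 9081) = 1/((-6 - 27) + 9081) = 1/(-33 + 9081) = 1/9048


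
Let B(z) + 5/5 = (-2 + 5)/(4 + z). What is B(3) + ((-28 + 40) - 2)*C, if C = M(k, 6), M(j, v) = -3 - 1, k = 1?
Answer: -284/7 ≈ -40.571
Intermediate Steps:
B(z) = -1 + 3/(4 + z) (B(z) = -1 + (-2 + 5)/(4 + z) = -1 + 3/(4 + z))
M(j, v) = -4
C = -4
B(3) + ((-28 + 40) - 2)*C = (-1 - 1*3)/(4 + 3) + ((-28 + 40) - 2)*(-4) = (-1 - 3)/7 + (12 - 2)*(-4) = (⅐)*(-4) + 10*(-4) = -4/7 - 40 = -284/7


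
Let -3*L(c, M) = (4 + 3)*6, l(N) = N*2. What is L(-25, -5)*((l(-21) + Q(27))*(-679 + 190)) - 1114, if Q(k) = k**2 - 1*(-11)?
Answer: 4777394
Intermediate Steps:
l(N) = 2*N
L(c, M) = -14 (L(c, M) = -(4 + 3)*6/3 = -7*6/3 = -1/3*42 = -14)
Q(k) = 11 + k**2 (Q(k) = k**2 + 11 = 11 + k**2)
L(-25, -5)*((l(-21) + Q(27))*(-679 + 190)) - 1114 = -14*(2*(-21) + (11 + 27**2))*(-679 + 190) - 1114 = -14*(-42 + (11 + 729))*(-489) - 1114 = -14*(-42 + 740)*(-489) - 1114 = -9772*(-489) - 1114 = -14*(-341322) - 1114 = 4778508 - 1114 = 4777394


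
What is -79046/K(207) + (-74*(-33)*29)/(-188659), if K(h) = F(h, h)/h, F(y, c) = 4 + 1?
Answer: -3086937392088/943295 ≈ -3.2725e+6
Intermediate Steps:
F(y, c) = 5
K(h) = 5/h
-79046/K(207) + (-74*(-33)*29)/(-188659) = -79046/(5/207) + (-74*(-33)*29)/(-188659) = -79046/(5*(1/207)) + (2442*29)*(-1/188659) = -79046/5/207 + 70818*(-1/188659) = -79046*207/5 - 70818/188659 = -16362522/5 - 70818/188659 = -3086937392088/943295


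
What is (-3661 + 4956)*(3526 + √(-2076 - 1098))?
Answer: 4566170 + 29785*I*√6 ≈ 4.5662e+6 + 72958.0*I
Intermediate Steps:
(-3661 + 4956)*(3526 + √(-2076 - 1098)) = 1295*(3526 + √(-3174)) = 1295*(3526 + 23*I*√6) = 4566170 + 29785*I*√6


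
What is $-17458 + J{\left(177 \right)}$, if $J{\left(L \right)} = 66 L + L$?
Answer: $-5599$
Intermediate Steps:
$J{\left(L \right)} = 67 L$
$-17458 + J{\left(177 \right)} = -17458 + 67 \cdot 177 = -17458 + 11859 = -5599$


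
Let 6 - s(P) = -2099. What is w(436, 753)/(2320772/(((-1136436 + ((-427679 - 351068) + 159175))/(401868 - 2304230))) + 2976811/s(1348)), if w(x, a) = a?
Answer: 347923352565/1162336727440276 ≈ 0.00029933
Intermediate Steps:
s(P) = 2105 (s(P) = 6 - 1*(-2099) = 6 + 2099 = 2105)
w(436, 753)/(2320772/(((-1136436 + ((-427679 - 351068) + 159175))/(401868 - 2304230))) + 2976811/s(1348)) = 753/(2320772/(((-1136436 + ((-427679 - 351068) + 159175))/(401868 - 2304230))) + 2976811/2105) = 753/(2320772/(((-1136436 + (-778747 + 159175))/(-1902362))) + 2976811*(1/2105)) = 753/(2320772/(((-1136436 - 619572)*(-1/1902362))) + 2976811/2105) = 753/(2320772/((-1756008*(-1/1902362))) + 2976811/2105) = 753/(2320772/(878004/951181) + 2976811/2105) = 753/(2320772*(951181/878004) + 2976811/2105) = 753/(551868557933/219501 + 2976811/2105) = 753/(1162336727440276/462049605) = 753*(462049605/1162336727440276) = 347923352565/1162336727440276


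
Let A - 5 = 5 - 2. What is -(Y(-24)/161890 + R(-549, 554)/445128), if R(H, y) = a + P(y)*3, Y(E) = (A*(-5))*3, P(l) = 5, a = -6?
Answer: 1731945/2402059064 ≈ 0.00072103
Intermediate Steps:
A = 8 (A = 5 + (5 - 2) = 5 + 3 = 8)
Y(E) = -120 (Y(E) = (8*(-5))*3 = -40*3 = -120)
R(H, y) = 9 (R(H, y) = -6 + 5*3 = -6 + 15 = 9)
-(Y(-24)/161890 + R(-549, 554)/445128) = -(-120/161890 + 9/445128) = -(-120*1/161890 + 9*(1/445128)) = -(-12/16189 + 3/148376) = -1*(-1731945/2402059064) = 1731945/2402059064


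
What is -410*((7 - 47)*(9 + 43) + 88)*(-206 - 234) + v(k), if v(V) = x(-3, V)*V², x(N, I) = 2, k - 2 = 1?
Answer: -359356782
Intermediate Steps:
k = 3 (k = 2 + 1 = 3)
v(V) = 2*V²
-410*((7 - 47)*(9 + 43) + 88)*(-206 - 234) + v(k) = -410*((7 - 47)*(9 + 43) + 88)*(-206 - 234) + 2*3² = -410*(-40*52 + 88)*(-440) + 2*9 = -410*(-2080 + 88)*(-440) + 18 = -(-816720)*(-440) + 18 = -410*876480 + 18 = -359356800 + 18 = -359356782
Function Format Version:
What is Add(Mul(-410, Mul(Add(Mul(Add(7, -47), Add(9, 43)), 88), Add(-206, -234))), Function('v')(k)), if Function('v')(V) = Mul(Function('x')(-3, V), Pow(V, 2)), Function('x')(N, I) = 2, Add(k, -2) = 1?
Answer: -359356782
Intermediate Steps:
k = 3 (k = Add(2, 1) = 3)
Function('v')(V) = Mul(2, Pow(V, 2))
Add(Mul(-410, Mul(Add(Mul(Add(7, -47), Add(9, 43)), 88), Add(-206, -234))), Function('v')(k)) = Add(Mul(-410, Mul(Add(Mul(Add(7, -47), Add(9, 43)), 88), Add(-206, -234))), Mul(2, Pow(3, 2))) = Add(Mul(-410, Mul(Add(Mul(-40, 52), 88), -440)), Mul(2, 9)) = Add(Mul(-410, Mul(Add(-2080, 88), -440)), 18) = Add(Mul(-410, Mul(-1992, -440)), 18) = Add(Mul(-410, 876480), 18) = Add(-359356800, 18) = -359356782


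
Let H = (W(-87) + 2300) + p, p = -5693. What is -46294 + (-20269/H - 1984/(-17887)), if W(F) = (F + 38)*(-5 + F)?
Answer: -29795100223/643355 ≈ -46312.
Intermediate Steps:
W(F) = (-5 + F)*(38 + F) (W(F) = (38 + F)*(-5 + F) = (-5 + F)*(38 + F))
H = 1115 (H = ((-190 + (-87)**2 + 33*(-87)) + 2300) - 5693 = ((-190 + 7569 - 2871) + 2300) - 5693 = (4508 + 2300) - 5693 = 6808 - 5693 = 1115)
-46294 + (-20269/H - 1984/(-17887)) = -46294 + (-20269/1115 - 1984/(-17887)) = -46294 + (-20269*1/1115 - 1984*(-1/17887)) = -46294 + (-20269/1115 + 64/577) = -46294 - 11623853/643355 = -29795100223/643355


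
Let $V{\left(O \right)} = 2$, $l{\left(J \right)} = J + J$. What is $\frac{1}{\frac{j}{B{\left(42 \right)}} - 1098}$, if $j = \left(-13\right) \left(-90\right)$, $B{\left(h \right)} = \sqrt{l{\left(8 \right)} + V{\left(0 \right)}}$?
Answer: $- \frac{61}{62753} - \frac{65 \sqrt{2}}{376518} \approx -0.0012162$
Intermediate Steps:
$l{\left(J \right)} = 2 J$
$B{\left(h \right)} = 3 \sqrt{2}$ ($B{\left(h \right)} = \sqrt{2 \cdot 8 + 2} = \sqrt{16 + 2} = \sqrt{18} = 3 \sqrt{2}$)
$j = 1170$
$\frac{1}{\frac{j}{B{\left(42 \right)}} - 1098} = \frac{1}{\frac{1170}{3 \sqrt{2}} - 1098} = \frac{1}{1170 \frac{\sqrt{2}}{6} - 1098} = \frac{1}{195 \sqrt{2} - 1098} = \frac{1}{-1098 + 195 \sqrt{2}}$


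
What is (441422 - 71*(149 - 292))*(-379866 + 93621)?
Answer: -129261085875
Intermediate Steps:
(441422 - 71*(149 - 292))*(-379866 + 93621) = (441422 - 71*(-143))*(-286245) = (441422 + 10153)*(-286245) = 451575*(-286245) = -129261085875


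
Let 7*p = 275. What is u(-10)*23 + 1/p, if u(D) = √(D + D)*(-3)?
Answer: 7/275 - 138*I*√5 ≈ 0.025455 - 308.58*I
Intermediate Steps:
p = 275/7 (p = (⅐)*275 = 275/7 ≈ 39.286)
u(D) = -3*√2*√D (u(D) = √(2*D)*(-3) = (√2*√D)*(-3) = -3*√2*√D)
u(-10)*23 + 1/p = -3*√2*√(-10)*23 + 1/(275/7) = -3*√2*I*√10*23 + 7/275 = -6*I*√5*23 + 7/275 = -138*I*√5 + 7/275 = 7/275 - 138*I*√5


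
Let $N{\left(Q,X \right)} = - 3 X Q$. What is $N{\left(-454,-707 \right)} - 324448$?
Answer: $-1287382$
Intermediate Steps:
$N{\left(Q,X \right)} = - 3 Q X$
$N{\left(-454,-707 \right)} - 324448 = \left(-3\right) \left(-454\right) \left(-707\right) - 324448 = -962934 - 324448 = -1287382$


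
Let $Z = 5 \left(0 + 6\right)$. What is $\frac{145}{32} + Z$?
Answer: $\frac{1105}{32} \approx 34.531$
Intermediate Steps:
$Z = 30$ ($Z = 5 \cdot 6 = 30$)
$\frac{145}{32} + Z = \frac{145}{32} + 30 = \frac{1105}{32}$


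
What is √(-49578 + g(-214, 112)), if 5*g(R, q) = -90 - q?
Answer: 26*I*√1835/5 ≈ 222.75*I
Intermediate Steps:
g(R, q) = -18 - q/5 (g(R, q) = (-90 - q)/5 = -18 - q/5)
√(-49578 + g(-214, 112)) = √(-49578 + (-18 - ⅕*112)) = √(-49578 + (-18 - 112/5)) = √(-49578 - 202/5) = √(-248092/5) = 26*I*√1835/5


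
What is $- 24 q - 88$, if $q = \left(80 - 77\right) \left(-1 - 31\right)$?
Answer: $2216$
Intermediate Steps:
$q = -96$ ($q = 3 \left(-32\right) = -96$)
$- 24 q - 88 = \left(-24\right) \left(-96\right) - 88 = 2304 - 88 = 2216$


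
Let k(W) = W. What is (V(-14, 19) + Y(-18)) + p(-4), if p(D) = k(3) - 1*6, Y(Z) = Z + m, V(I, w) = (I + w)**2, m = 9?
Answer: 13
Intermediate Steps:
Y(Z) = 9 + Z (Y(Z) = Z + 9 = 9 + Z)
p(D) = -3 (p(D) = 3 - 1*6 = 3 - 6 = -3)
(V(-14, 19) + Y(-18)) + p(-4) = ((-14 + 19)**2 + (9 - 18)) - 3 = (5**2 - 9) - 3 = (25 - 9) - 3 = 16 - 3 = 13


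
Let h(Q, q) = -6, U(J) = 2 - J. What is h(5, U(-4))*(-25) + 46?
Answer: 196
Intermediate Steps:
h(5, U(-4))*(-25) + 46 = -6*(-25) + 46 = 150 + 46 = 196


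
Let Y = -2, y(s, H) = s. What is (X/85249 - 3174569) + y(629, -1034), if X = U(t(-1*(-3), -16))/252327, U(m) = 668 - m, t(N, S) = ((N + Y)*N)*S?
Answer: -68273431281135904/21510624423 ≈ -3.1739e+6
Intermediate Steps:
t(N, S) = N*S*(-2 + N) (t(N, S) = ((N - 2)*N)*S = ((-2 + N)*N)*S = (N*(-2 + N))*S = N*S*(-2 + N))
X = 716/252327 (X = (668 - (-1*(-3))*(-16)*(-2 - 1*(-3)))/252327 = (668 - 3*(-16)*(-2 + 3))*(1/252327) = (668 - 3*(-16))*(1/252327) = (668 - 1*(-48))*(1/252327) = (668 + 48)*(1/252327) = 716*(1/252327) = 716/252327 ≈ 0.0028376)
(X/85249 - 3174569) + y(629, -1034) = ((716/252327)/85249 - 3174569) + 629 = ((716/252327)*(1/85249) - 3174569) + 629 = (716/21510624423 - 3174569) + 629 = -68286961463897971/21510624423 + 629 = -68273431281135904/21510624423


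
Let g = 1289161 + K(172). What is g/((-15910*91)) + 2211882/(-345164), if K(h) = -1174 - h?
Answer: -91172306377/12493297271 ≈ -7.2977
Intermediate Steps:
g = 1287815 (g = 1289161 + (-1174 - 1*172) = 1289161 + (-1174 - 172) = 1289161 - 1346 = 1287815)
g/((-15910*91)) + 2211882/(-345164) = 1287815/((-15910*91)) + 2211882/(-345164) = 1287815/(-1447810) + 2211882*(-1/345164) = 1287815*(-1/1447810) - 1105941/172582 = -257563/289562 - 1105941/172582 = -91172306377/12493297271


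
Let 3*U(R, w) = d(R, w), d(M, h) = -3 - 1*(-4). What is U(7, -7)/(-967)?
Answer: -1/2901 ≈ -0.00034471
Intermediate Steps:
d(M, h) = 1 (d(M, h) = -3 + 4 = 1)
U(R, w) = 1/3 (U(R, w) = (1/3)*1 = 1/3)
U(7, -7)/(-967) = (1/3)/(-967) = (1/3)*(-1/967) = -1/2901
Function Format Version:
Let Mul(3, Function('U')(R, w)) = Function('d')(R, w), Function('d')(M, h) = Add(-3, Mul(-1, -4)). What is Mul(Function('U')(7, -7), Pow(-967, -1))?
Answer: Rational(-1, 2901) ≈ -0.00034471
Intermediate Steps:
Function('d')(M, h) = 1 (Function('d')(M, h) = Add(-3, 4) = 1)
Function('U')(R, w) = Rational(1, 3) (Function('U')(R, w) = Mul(Rational(1, 3), 1) = Rational(1, 3))
Mul(Function('U')(7, -7), Pow(-967, -1)) = Mul(Rational(1, 3), Pow(-967, -1)) = Mul(Rational(1, 3), Rational(-1, 967)) = Rational(-1, 2901)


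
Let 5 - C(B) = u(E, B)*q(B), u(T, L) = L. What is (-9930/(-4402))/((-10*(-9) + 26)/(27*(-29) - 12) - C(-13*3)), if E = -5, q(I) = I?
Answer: 3947175/2652433904 ≈ 0.0014881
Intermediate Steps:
C(B) = 5 - B**2 (C(B) = 5 - B*B = 5 - B**2)
(-9930/(-4402))/((-10*(-9) + 26)/(27*(-29) - 12) - C(-13*3)) = (-9930/(-4402))/((-10*(-9) + 26)/(27*(-29) - 12) - (5 - (-13*3)**2)) = (-9930*(-1/4402))/((90 + 26)/(-783 - 12) - (5 - 1*(-39)**2)) = 4965/(2201*(116/(-795) - (5 - 1*1521))) = 4965/(2201*(116*(-1/795) - (5 - 1521))) = 4965/(2201*(-116/795 - 1*(-1516))) = 4965/(2201*(-116/795 + 1516)) = 4965/(2201*(1205104/795)) = (4965/2201)*(795/1205104) = 3947175/2652433904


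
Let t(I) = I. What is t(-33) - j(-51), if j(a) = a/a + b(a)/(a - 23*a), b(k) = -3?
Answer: -12715/374 ≈ -33.997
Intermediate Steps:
j(a) = 1 + 3/(22*a) (j(a) = a/a - 3/(a - 23*a) = 1 - 3*(-1/(22*a)) = 1 - (-3)/(22*a) = 1 + 3/(22*a))
t(-33) - j(-51) = -33 - (3/22 - 51)/(-51) = -33 - (-1)*(-1119)/(51*22) = -33 - 1*373/374 = -33 - 373/374 = -12715/374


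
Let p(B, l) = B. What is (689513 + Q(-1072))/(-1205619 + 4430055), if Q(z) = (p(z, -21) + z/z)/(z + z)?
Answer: 1478316943/6913190784 ≈ 0.21384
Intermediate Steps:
Q(z) = (1 + z)/(2*z) (Q(z) = (z + z/z)/(z + z) = (z + 1)/((2*z)) = (1 + z)*(1/(2*z)) = (1 + z)/(2*z))
(689513 + Q(-1072))/(-1205619 + 4430055) = (689513 + (1/2)*(1 - 1072)/(-1072))/(-1205619 + 4430055) = (689513 + (1/2)*(-1/1072)*(-1071))/3224436 = (689513 + 1071/2144)*(1/3224436) = (1478316943/2144)*(1/3224436) = 1478316943/6913190784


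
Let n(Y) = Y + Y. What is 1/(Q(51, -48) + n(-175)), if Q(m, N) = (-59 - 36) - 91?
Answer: -1/536 ≈ -0.0018657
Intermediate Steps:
Q(m, N) = -186 (Q(m, N) = -95 - 91 = -186)
n(Y) = 2*Y
1/(Q(51, -48) + n(-175)) = 1/(-186 + 2*(-175)) = 1/(-186 - 350) = 1/(-536) = -1/536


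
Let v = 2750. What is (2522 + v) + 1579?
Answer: 6851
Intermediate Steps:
(2522 + v) + 1579 = (2522 + 2750) + 1579 = 5272 + 1579 = 6851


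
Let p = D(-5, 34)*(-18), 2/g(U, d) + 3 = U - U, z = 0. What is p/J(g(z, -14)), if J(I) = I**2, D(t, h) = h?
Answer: -1377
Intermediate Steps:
g(U, d) = -2/3 (g(U, d) = 2/(-3 + (U - U)) = 2/(-3 + 0) = 2/(-3) = 2*(-1/3) = -2/3)
p = -612 (p = 34*(-18) = -612)
p/J(g(z, -14)) = -612/((-2/3)**2) = -612/4/9 = -612*9/4 = -1377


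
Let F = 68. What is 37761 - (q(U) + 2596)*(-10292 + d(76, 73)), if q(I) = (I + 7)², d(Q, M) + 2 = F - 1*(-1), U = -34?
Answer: 34035886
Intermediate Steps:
d(Q, M) = 67 (d(Q, M) = -2 + (68 - 1*(-1)) = -2 + (68 + 1) = -2 + 69 = 67)
q(I) = (7 + I)²
37761 - (q(U) + 2596)*(-10292 + d(76, 73)) = 37761 - ((7 - 34)² + 2596)*(-10292 + 67) = 37761 - ((-27)² + 2596)*(-10225) = 37761 - (729 + 2596)*(-10225) = 37761 - 3325*(-10225) = 37761 - 1*(-33998125) = 37761 + 33998125 = 34035886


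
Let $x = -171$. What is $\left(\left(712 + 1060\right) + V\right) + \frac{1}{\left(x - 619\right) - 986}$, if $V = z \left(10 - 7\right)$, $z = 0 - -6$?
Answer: $\frac{3179039}{1776} \approx 1790.0$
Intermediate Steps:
$z = 6$ ($z = 0 + 6 = 6$)
$V = 18$ ($V = 6 \left(10 - 7\right) = 6 \cdot 3 = 18$)
$\left(\left(712 + 1060\right) + V\right) + \frac{1}{\left(x - 619\right) - 986} = \left(\left(712 + 1060\right) + 18\right) + \frac{1}{\left(-171 - 619\right) - 986} = \left(1772 + 18\right) + \frac{1}{-790 - 986} = 1790 + \frac{1}{-1776} = 1790 - \frac{1}{1776} = \frac{3179039}{1776}$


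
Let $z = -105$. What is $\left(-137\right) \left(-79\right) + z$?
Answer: $10718$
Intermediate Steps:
$\left(-137\right) \left(-79\right) + z = \left(-137\right) \left(-79\right) - 105 = 10823 - 105 = 10718$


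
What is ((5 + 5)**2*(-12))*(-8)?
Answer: 9600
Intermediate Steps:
((5 + 5)**2*(-12))*(-8) = (10**2*(-12))*(-8) = (100*(-12))*(-8) = -1200*(-8) = 9600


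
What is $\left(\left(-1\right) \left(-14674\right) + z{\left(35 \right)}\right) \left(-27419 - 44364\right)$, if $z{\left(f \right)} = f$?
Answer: $-1055856147$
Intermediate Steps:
$\left(\left(-1\right) \left(-14674\right) + z{\left(35 \right)}\right) \left(-27419 - 44364\right) = \left(\left(-1\right) \left(-14674\right) + 35\right) \left(-27419 - 44364\right) = \left(14674 + 35\right) \left(-71783\right) = 14709 \left(-71783\right) = -1055856147$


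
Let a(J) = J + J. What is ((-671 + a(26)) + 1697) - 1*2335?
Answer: -1257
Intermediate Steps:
a(J) = 2*J
((-671 + a(26)) + 1697) - 1*2335 = ((-671 + 2*26) + 1697) - 1*2335 = ((-671 + 52) + 1697) - 2335 = (-619 + 1697) - 2335 = 1078 - 2335 = -1257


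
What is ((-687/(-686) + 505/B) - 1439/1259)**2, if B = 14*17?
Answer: 211356322533801/53893643230441 ≈ 3.9217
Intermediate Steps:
B = 238
((-687/(-686) + 505/B) - 1439/1259)**2 = ((-687/(-686) + 505/238) - 1439/1259)**2 = ((-687*(-1/686) + 505*(1/238)) - 1439/1259)**2 = ((687/686 + 505/238) - 1*1439/1259)**2 = (18212/5831 - 1439/1259)**2 = (14538099/7341229)**2 = 211356322533801/53893643230441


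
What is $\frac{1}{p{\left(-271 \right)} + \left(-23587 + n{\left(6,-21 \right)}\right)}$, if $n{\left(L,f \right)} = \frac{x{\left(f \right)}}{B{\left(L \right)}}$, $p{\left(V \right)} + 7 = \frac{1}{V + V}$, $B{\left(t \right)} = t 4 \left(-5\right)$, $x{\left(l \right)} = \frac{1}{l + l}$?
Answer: $- \frac{1365840}{32225631209} \approx -4.2384 \cdot 10^{-5}$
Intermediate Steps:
$x{\left(l \right)} = \frac{1}{2 l}$
$B{\left(t \right)} = - 20 t$ ($B{\left(t \right)} = 4 t \left(-5\right) = - 20 t$)
$p{\left(V \right)} = -7 + \frac{1}{2 V}$ ($p{\left(V \right)} = -7 + \frac{1}{V + V} = -7 + \frac{1}{2 V}$)
$n{\left(L,f \right)} = - \frac{1}{40 L f}$ ($n{\left(L,f \right)} = \frac{\frac{1}{2} \frac{1}{f}}{\left(-20\right) L} = \frac{1}{2 f} \left(- \frac{1}{20 L}\right) = - \frac{1}{40 L f}$)
$\frac{1}{p{\left(-271 \right)} + \left(-23587 + n{\left(6,-21 \right)}\right)} = \frac{1}{\left(-7 + \frac{1}{2 \left(-271\right)}\right) - \left(23587 + \frac{1}{40 \cdot 6 \left(-21\right)}\right)} = \frac{1}{\left(-7 + \frac{1}{2} \left(- \frac{1}{271}\right)\right) - \left(23587 + \frac{1}{240} \left(- \frac{1}{21}\right)\right)} = \frac{1}{\left(-7 - \frac{1}{542}\right) + \left(-23587 + \frac{1}{5040}\right)} = \frac{1}{- \frac{3795}{542} - \frac{118878479}{5040}} = \frac{1}{- \frac{32225631209}{1365840}} = - \frac{1365840}{32225631209}$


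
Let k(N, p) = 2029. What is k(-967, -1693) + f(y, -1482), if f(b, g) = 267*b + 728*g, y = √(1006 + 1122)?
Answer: -1076867 + 1068*√133 ≈ -1.0646e+6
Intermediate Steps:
y = 4*√133 (y = √2128 = 4*√133 ≈ 46.130)
k(-967, -1693) + f(y, -1482) = 2029 + (267*(4*√133) + 728*(-1482)) = 2029 + (1068*√133 - 1078896) = 2029 + (-1078896 + 1068*√133) = -1076867 + 1068*√133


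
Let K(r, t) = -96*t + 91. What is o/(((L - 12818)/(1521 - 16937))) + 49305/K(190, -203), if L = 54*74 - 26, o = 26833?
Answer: 144632803417/3093482 ≈ 46754.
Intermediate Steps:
K(r, t) = 91 - 96*t
L = 3970 (L = 3996 - 26 = 3970)
o/(((L - 12818)/(1521 - 16937))) + 49305/K(190, -203) = 26833/(((3970 - 12818)/(1521 - 16937))) + 49305/(91 - 96*(-203)) = 26833/((-8848/(-15416))) + 49305/(91 + 19488) = 26833/((-8848*(-1/15416))) + 49305/19579 = 26833/(1106/1927) + 49305*(1/19579) = 26833*(1927/1106) + 49305/19579 = 51707191/1106 + 49305/19579 = 144632803417/3093482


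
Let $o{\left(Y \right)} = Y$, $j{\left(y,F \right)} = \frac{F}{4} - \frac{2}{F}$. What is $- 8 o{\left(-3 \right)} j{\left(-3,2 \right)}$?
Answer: $-12$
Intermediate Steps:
$j{\left(y,F \right)} = - \frac{2}{F} + \frac{F}{4}$ ($j{\left(y,F \right)} = F \frac{1}{4} - \frac{2}{F} = \frac{F}{4} - \frac{2}{F} = - \frac{2}{F} + \frac{F}{4}$)
$- 8 o{\left(-3 \right)} j{\left(-3,2 \right)} = \left(-8\right) \left(-3\right) \left(- \frac{2}{2} + \frac{1}{4} \cdot 2\right) = 24 \left(\left(-2\right) \frac{1}{2} + \frac{1}{2}\right) = 24 \left(-1 + \frac{1}{2}\right) = 24 \left(- \frac{1}{2}\right) = -12$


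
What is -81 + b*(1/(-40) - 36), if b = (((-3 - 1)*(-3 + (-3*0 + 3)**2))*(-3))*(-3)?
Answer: 38502/5 ≈ 7700.4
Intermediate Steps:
b = -216 (b = (-4*(-3 + (0 + 3)**2)*(-3))*(-3) = (-4*(-3 + 3**2)*(-3))*(-3) = (-4*(-3 + 9)*(-3))*(-3) = (-4*6*(-3))*(-3) = -24*(-3)*(-3) = 72*(-3) = -216)
-81 + b*(1/(-40) - 36) = -81 - 216*(1/(-40) - 36) = -81 - 216*(-1/40 - 36) = -81 - 216*(-1441/40) = -81 + 38907/5 = 38502/5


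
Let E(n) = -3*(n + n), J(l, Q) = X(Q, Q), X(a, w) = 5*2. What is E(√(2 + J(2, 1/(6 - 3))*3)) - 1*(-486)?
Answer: 486 - 24*√2 ≈ 452.06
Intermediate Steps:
X(a, w) = 10
J(l, Q) = 10
E(n) = -6*n
E(√(2 + J(2, 1/(6 - 3))*3)) - 1*(-486) = -6*√(2 + 10*3) - 1*(-486) = -6*√(2 + 30) + 486 = -24*√2 + 486 = 486 - 24*√2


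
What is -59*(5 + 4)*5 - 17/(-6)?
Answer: -15913/6 ≈ -2652.2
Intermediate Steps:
-59*(5 + 4)*5 - 17/(-6) = -59*9*5 - 17*(-⅙) = -2655 + 17/6 = -15913/6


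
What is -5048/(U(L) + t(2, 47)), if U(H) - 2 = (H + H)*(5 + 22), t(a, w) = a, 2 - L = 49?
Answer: 2524/1267 ≈ 1.9921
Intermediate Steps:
L = -47 (L = 2 - 1*49 = 2 - 49 = -47)
U(H) = 2 + 54*H (U(H) = 2 + (H + H)*(5 + 22) = 2 + (2*H)*27 = 2 + 54*H)
-5048/(U(L) + t(2, 47)) = -5048/((2 + 54*(-47)) + 2) = -5048/((2 - 2538) + 2) = -5048/(-2536 + 2) = -5048/(-2534) = -5048*(-1/2534) = 2524/1267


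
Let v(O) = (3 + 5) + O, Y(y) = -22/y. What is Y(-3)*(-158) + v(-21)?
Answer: -3515/3 ≈ -1171.7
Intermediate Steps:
v(O) = 8 + O
Y(-3)*(-158) + v(-21) = -22/(-3)*(-158) + (8 - 21) = -22*(-1/3)*(-158) - 13 = (22/3)*(-158) - 13 = -3476/3 - 13 = -3515/3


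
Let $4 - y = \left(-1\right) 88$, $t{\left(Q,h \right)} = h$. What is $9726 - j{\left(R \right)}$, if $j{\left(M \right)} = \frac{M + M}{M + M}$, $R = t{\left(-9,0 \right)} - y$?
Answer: $9725$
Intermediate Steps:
$y = 92$ ($y = 4 - \left(-1\right) 88 = 4 - -88 = 4 + 88 = 92$)
$R = -92$ ($R = 0 - 92 = -92$)
$j{\left(M \right)} = 1$ ($j{\left(M \right)} = \frac{2 M}{2 M} = 2 M \frac{1}{2 M} = 1$)
$9726 - j{\left(R \right)} = 9726 - 1 = 9725$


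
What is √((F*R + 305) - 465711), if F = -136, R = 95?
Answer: I*√478326 ≈ 691.61*I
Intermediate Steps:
√((F*R + 305) - 465711) = √((-136*95 + 305) - 465711) = √((-12920 + 305) - 465711) = √(-12615 - 465711) = √(-478326) = I*√478326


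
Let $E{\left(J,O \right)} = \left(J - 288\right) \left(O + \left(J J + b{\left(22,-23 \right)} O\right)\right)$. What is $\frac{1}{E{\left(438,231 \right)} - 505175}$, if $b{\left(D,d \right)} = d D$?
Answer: $\frac{1}{10773175} \approx 9.2823 \cdot 10^{-8}$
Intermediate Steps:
$b{\left(D,d \right)} = D d$
$E{\left(J,O \right)} = \left(-288 + J\right) \left(J^{2} - 505 O\right)$ ($E{\left(J,O \right)} = \left(J - 288\right) \left(O + \left(J J + 22 \left(-23\right) O\right)\right) = \left(-288 + J\right) \left(O + \left(J^{2} - 506 O\right)\right) = \left(-288 + J\right) \left(J^{2} - 505 O\right)$)
$\frac{1}{E{\left(438,231 \right)} - 505175} = \frac{1}{\left(438^{3} - 288 \cdot 438^{2} + 145440 \cdot 231 - 221190 \cdot 231\right) - 505175} = \frac{1}{\left(84027672 - 55251072 + 33596640 - 51094890\right) - 505175} = \frac{1}{11278350 - 505175} = \frac{1}{10773175}$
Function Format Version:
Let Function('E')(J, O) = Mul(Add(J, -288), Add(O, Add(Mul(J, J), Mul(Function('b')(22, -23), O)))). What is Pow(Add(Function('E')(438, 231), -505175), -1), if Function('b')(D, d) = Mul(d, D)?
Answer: Rational(1, 10773175) ≈ 9.2823e-8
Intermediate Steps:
Function('b')(D, d) = Mul(D, d)
Function('E')(J, O) = Mul(Add(-288, J), Add(Pow(J, 2), Mul(-505, O))) (Function('E')(J, O) = Mul(Add(J, -288), Add(O, Add(Mul(J, J), Mul(Mul(22, -23), O)))) = Mul(Add(-288, J), Add(O, Add(Pow(J, 2), Mul(-506, O)))) = Mul(Add(-288, J), Add(Pow(J, 2), Mul(-505, O))))
Pow(Add(Function('E')(438, 231), -505175), -1) = Pow(Add(Add(Pow(438, 3), Mul(-288, Pow(438, 2)), Mul(145440, 231), Mul(-505, 438, 231)), -505175), -1) = Pow(Add(Add(84027672, Mul(-288, 191844), 33596640, -51094890), -505175), -1) = Pow(Add(Add(84027672, -55251072, 33596640, -51094890), -505175), -1) = Pow(Add(11278350, -505175), -1) = Pow(10773175, -1) = Rational(1, 10773175)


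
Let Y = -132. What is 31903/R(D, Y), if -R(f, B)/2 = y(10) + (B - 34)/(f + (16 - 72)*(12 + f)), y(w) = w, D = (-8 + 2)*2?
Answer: -95709/143 ≈ -669.29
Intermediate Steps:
D = -12 (D = -6*2 = -12)
R(f, B) = -20 - 2*(-34 + B)/(-672 - 55*f) (R(f, B) = -2*(10 + (B - 34)/(f + (16 - 72)*(12 + f))) = -2*(10 + (-34 + B)/(f - 56*(12 + f))) = -2*(10 + (-34 + B)/(f + (-672 - 56*f))) = -2*(10 + (-34 + B)/(-672 - 55*f)) = -20 - 2*(-34 + B)/(-672 - 55*f))
31903/R(D, Y) = 31903/((2*(-6754 - 132 - 550*(-12))/(672 + 55*(-12)))) = 31903/((2*(-6754 - 132 + 6600)/(672 - 660))) = 31903/((2*(-286)/12)) = 31903/((2*(1/12)*(-286))) = 31903/(-143/3) = 31903*(-3/143) = -95709/143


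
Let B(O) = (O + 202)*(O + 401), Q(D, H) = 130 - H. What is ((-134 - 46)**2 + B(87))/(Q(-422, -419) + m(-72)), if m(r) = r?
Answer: 173432/477 ≈ 363.59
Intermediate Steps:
B(O) = (202 + O)*(401 + O)
((-134 - 46)**2 + B(87))/(Q(-422, -419) + m(-72)) = ((-134 - 46)**2 + (81002 + 87**2 + 603*87))/((130 - 1*(-419)) - 72) = ((-180)**2 + (81002 + 7569 + 52461))/((130 + 419) - 72) = (32400 + 141032)/(549 - 72) = 173432/477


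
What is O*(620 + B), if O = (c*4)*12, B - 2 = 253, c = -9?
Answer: -378000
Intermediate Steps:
B = 255 (B = 2 + 253 = 255)
O = -432 (O = -9*4*12 = -36*12 = -432)
O*(620 + B) = -432*(620 + 255) = -432*875 = -378000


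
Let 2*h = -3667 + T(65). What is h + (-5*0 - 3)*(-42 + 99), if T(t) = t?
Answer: -1972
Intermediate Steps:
h = -1801 (h = (-3667 + 65)/2 = (½)*(-3602) = -1801)
h + (-5*0 - 3)*(-42 + 99) = -1801 + (-5*0 - 3)*(-42 + 99) = -1801 + (0 - 3)*57 = -1801 - 3*57 = -1801 - 171 = -1972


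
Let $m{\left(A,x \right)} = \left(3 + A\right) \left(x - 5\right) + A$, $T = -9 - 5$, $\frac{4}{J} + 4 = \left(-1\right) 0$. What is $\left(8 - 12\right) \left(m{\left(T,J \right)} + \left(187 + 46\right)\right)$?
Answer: $-1140$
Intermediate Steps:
$J = -1$ ($J = \frac{4}{-4 - 0} = \frac{4}{-4 + 0} = \frac{4}{-4} = 4 \left(- \frac{1}{4}\right) = -1$)
$T = -14$ ($T = -9 - 5 = -14$)
$m{\left(A,x \right)} = A + \left(-5 + x\right) \left(3 + A\right)$ ($m{\left(A,x \right)} = \left(3 + A\right) \left(-5 + x\right) + A = \left(-5 + x\right) \left(3 + A\right) + A = A + \left(-5 + x\right) \left(3 + A\right)$)
$\left(8 - 12\right) \left(m{\left(T,J \right)} + \left(187 + 46\right)\right) = \left(8 - 12\right) \left(\left(-15 - -56 + 3 \left(-1\right) - -14\right) + \left(187 + 46\right)\right) = \left(8 - 12\right) \left(\left(-15 + 56 - 3 + 14\right) + 233\right) = - 4 \left(52 + 233\right) = \left(-4\right) 285 = -1140$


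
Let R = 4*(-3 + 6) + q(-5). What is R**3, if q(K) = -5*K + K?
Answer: 32768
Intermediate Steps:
q(K) = -4*K
R = 32 (R = 4*(-3 + 6) - 4*(-5) = 4*3 + 20 = 12 + 20 = 32)
R**3 = 32**3 = 32768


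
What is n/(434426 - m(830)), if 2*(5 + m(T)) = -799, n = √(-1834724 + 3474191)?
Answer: 2*√182163/289887 ≈ 0.0029446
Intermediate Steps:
n = 3*√182163 (n = √1639467 = 3*√182163 ≈ 1280.4)
m(T) = -809/2 (m(T) = -5 + (½)*(-799) = -5 - 799/2 = -809/2)
n/(434426 - m(830)) = (3*√182163)/(434426 - 1*(-809/2)) = (3*√182163)/(434426 + 809/2) = (3*√182163)/(869661/2) = (3*√182163)*(2/869661) = 2*√182163/289887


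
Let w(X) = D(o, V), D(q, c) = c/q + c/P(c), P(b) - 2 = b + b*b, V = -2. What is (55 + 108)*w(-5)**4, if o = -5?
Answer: 163/10000 ≈ 0.016300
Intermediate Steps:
P(b) = 2 + b + b**2 (P(b) = 2 + (b + b*b) = 2 + (b + b**2) = 2 + b + b**2)
D(q, c) = c/q + c/(2 + c + c**2)
w(X) = -1/10 (w(X) = -2*(2 - 2 - 5 + (-2)**2)/(-5*(2 - 2 + (-2)**2)) = -2*(-1/5)*(2 - 2 - 5 + 4)/(2 - 2 + 4) = -2*(-1/5)*(-1)/4 = -2*(-1/5)*1/4*(-1) = -1/10)
(55 + 108)*w(-5)**4 = (55 + 108)*(-1/10)**4 = 163*(1/10000) = 163/10000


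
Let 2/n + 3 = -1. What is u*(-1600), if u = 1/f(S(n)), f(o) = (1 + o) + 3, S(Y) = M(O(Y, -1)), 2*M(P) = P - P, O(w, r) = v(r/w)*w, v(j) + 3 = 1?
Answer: -400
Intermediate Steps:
v(j) = -2 (v(j) = -3 + 1 = -2)
n = -½ (n = 2/(-3 - 1) = 2/(-4) = 2*(-¼) = -½ ≈ -0.50000)
O(w, r) = -2*w
M(P) = 0 (M(P) = (P - P)/2 = (½)*0 = 0)
S(Y) = 0
f(o) = 4 + o
u = ¼ (u = 1/(4 + 0) = 1/4 = ¼ ≈ 0.25000)
u*(-1600) = (¼)*(-1600) = -400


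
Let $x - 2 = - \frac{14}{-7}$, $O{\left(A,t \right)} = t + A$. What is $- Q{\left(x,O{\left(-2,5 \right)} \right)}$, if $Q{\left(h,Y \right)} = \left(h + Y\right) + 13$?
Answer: $-20$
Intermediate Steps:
$O{\left(A,t \right)} = A + t$
$x = 4$ ($x = 2 - \frac{14}{-7} = 2 - -2 = 2 + 2 = 4$)
$Q{\left(h,Y \right)} = 13 + Y + h$ ($Q{\left(h,Y \right)} = \left(Y + h\right) + 13 = 13 + Y + h$)
$- Q{\left(x,O{\left(-2,5 \right)} \right)} = - (13 + \left(-2 + 5\right) + 4) = - (13 + 3 + 4) = \left(-1\right) 20 = -20$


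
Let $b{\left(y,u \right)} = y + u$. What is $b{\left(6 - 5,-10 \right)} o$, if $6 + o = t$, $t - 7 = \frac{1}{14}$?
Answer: $- \frac{135}{14} \approx -9.6429$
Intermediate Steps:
$t = \frac{99}{14}$ ($t = 7 + \frac{1}{14} = \frac{99}{14} \approx 7.0714$)
$b{\left(y,u \right)} = u + y$
$o = \frac{15}{14}$ ($o = -6 + \frac{99}{14} = \frac{15}{14} \approx 1.0714$)
$b{\left(6 - 5,-10 \right)} o = \left(-10 + \left(6 - 5\right)\right) \frac{15}{14} = \left(-10 + 1\right) \frac{15}{14} = \left(-9\right) \frac{15}{14} = - \frac{135}{14}$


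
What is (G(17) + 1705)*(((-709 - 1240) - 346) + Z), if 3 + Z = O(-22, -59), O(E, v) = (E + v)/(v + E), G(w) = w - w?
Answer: -3916385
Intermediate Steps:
G(w) = 0
O(E, v) = 1 (O(E, v) = (E + v)/(E + v) = 1)
Z = -2 (Z = -3 + 1 = -2)
(G(17) + 1705)*(((-709 - 1240) - 346) + Z) = (0 + 1705)*(((-709 - 1240) - 346) - 2) = 1705*((-1949 - 346) - 2) = 1705*(-2295 - 2) = 1705*(-2297) = -3916385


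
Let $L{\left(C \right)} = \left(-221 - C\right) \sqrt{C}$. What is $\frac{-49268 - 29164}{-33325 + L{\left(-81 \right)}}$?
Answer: $\frac{104549856}{44485729} - \frac{19764864 i}{222428645} \approx 2.3502 - 0.088859 i$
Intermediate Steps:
$L{\left(C \right)} = \sqrt{C} \left(-221 - C\right)$
$\frac{-49268 - 29164}{-33325 + L{\left(-81 \right)}} = \frac{-49268 - 29164}{-33325 + \sqrt{-81} \left(-221 - -81\right)} = - \frac{78432}{-33325 + 9 i \left(-221 + 81\right)} = - \frac{78432}{-33325 + 9 i \left(-140\right)} = - \frac{78432}{-33325 - 1260 i} = - 78432 \frac{-33325 + 1260 i}{1112143225} = - \frac{78432 \left(-33325 + 1260 i\right)}{1112143225}$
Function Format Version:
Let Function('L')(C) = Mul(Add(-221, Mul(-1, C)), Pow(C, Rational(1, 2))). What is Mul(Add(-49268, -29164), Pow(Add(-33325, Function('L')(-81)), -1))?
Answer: Add(Rational(104549856, 44485729), Mul(Rational(-19764864, 222428645), I)) ≈ Add(2.3502, Mul(-0.088859, I))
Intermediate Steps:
Function('L')(C) = Mul(Pow(C, Rational(1, 2)), Add(-221, Mul(-1, C)))
Mul(Add(-49268, -29164), Pow(Add(-33325, Function('L')(-81)), -1)) = Mul(Add(-49268, -29164), Pow(Add(-33325, Mul(Pow(-81, Rational(1, 2)), Add(-221, Mul(-1, -81)))), -1)) = Mul(-78432, Pow(Add(-33325, Mul(Mul(9, I), Add(-221, 81))), -1)) = Mul(-78432, Pow(Add(-33325, Mul(Mul(9, I), -140)), -1)) = Mul(-78432, Pow(Add(-33325, Mul(-1260, I)), -1)) = Mul(-78432, Mul(Rational(1, 1112143225), Add(-33325, Mul(1260, I)))) = Mul(Rational(-78432, 1112143225), Add(-33325, Mul(1260, I)))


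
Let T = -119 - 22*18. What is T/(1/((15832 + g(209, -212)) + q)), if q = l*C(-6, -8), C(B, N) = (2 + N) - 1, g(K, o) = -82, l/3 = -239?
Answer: -10696035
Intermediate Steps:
l = -717 (l = 3*(-239) = -717)
C(B, N) = 1 + N
q = 5019 (q = -717*(1 - 8) = -717*(-7) = 5019)
T = -515 (T = -119 - 396 = -515)
T/(1/((15832 + g(209, -212)) + q)) = -515/(1/((15832 - 82) + 5019)) = -515/(1/(15750 + 5019)) = -515/(1/20769) = -515/1/20769 = -515*20769 = -10696035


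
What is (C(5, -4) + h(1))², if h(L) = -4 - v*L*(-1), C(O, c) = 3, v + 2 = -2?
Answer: 25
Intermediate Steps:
v = -4 (v = -2 - 2 = -4)
h(L) = -4 - 4*L (h(L) = -4 - (-4*L)*(-1) = -4 - 4*L)
(C(5, -4) + h(1))² = (3 + (-4 - 4*1))² = (3 + (-4 - 4))² = (3 - 8)² = (-5)² = 25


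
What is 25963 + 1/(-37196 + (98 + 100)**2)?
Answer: 52133705/2008 ≈ 25963.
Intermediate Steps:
25963 + 1/(-37196 + (98 + 100)**2) = 25963 + 1/(-37196 + 198**2) = 25963 + 1/(-37196 + 39204) = 25963 + 1/2008 = 52133705/2008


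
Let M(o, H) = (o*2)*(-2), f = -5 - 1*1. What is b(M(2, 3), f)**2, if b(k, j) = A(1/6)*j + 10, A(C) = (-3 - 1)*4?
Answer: 11236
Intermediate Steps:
A(C) = -16 (A(C) = -4*4 = -16)
f = -6 (f = -5 - 1 = -6)
M(o, H) = -4*o (M(o, H) = (2*o)*(-2) = -4*o)
b(k, j) = 10 - 16*j (b(k, j) = -16*j + 10 = 10 - 16*j)
b(M(2, 3), f)**2 = (10 - 16*(-6))**2 = (10 + 96)**2 = 106**2 = 11236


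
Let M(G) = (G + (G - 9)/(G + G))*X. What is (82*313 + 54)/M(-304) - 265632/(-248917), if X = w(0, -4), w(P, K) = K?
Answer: 1022140227488/45929915923 ≈ 22.254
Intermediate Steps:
X = -4
M(G) = -4*G - 2*(-9 + G)/G (M(G) = (G + (G - 9)/(G + G))*(-4) = (G + (-9 + G)/((2*G)))*(-4) = (G + (-9 + G)*(1/(2*G)))*(-4) = (G + (-9 + G)/(2*G))*(-4) = -4*G - 2*(-9 + G)/G)
(82*313 + 54)/M(-304) - 265632/(-248917) = (82*313 + 54)/(-2 - 4*(-304) + 18/(-304)) - 265632/(-248917) = (25666 + 54)/(-2 + 1216 + 18*(-1/304)) - 265632*(-1/248917) = 25720/(-2 + 1216 - 9/152) + 265632/248917 = 25720/(184519/152) + 265632/248917 = 25720*(152/184519) + 265632/248917 = 3909440/184519 + 265632/248917 = 1022140227488/45929915923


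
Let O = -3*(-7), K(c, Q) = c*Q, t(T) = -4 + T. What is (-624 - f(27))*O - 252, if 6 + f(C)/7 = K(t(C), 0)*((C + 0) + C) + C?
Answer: -16443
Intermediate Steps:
K(c, Q) = Q*c
f(C) = -42 + 7*C (f(C) = -42 + 7*((0*(-4 + C))*((C + 0) + C) + C) = -42 + 7*(0*(C + C) + C) = -42 + 7*(0*(2*C) + C) = -42 + 7*(0 + C) = -42 + 7*C)
O = 21
(-624 - f(27))*O - 252 = (-624 - (-42 + 7*27))*21 - 252 = (-624 - (-42 + 189))*21 - 252 = (-624 - 1*147)*21 - 252 = (-624 - 147)*21 - 252 = -771*21 - 252 = -16191 - 252 = -16443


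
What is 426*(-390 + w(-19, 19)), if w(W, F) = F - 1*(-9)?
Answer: -154212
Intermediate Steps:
w(W, F) = 9 + F (w(W, F) = F + 9 = 9 + F)
426*(-390 + w(-19, 19)) = 426*(-390 + (9 + 19)) = 426*(-390 + 28) = 426*(-362) = -154212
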